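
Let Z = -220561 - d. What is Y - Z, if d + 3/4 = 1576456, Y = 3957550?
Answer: 23018265/4 ≈ 5.7546e+6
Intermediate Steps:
d = 6305821/4 (d = -¾ + 1576456 = 6305821/4 ≈ 1.5765e+6)
Z = -7188065/4 (Z = -220561 - 1*6305821/4 = -220561 - 6305821/4 = -7188065/4 ≈ -1.7970e+6)
Y - Z = 3957550 - 1*(-7188065/4) = 3957550 + 7188065/4 = 23018265/4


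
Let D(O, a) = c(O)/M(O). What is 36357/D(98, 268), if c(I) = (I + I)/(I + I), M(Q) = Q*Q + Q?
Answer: 352735614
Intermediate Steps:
M(Q) = Q + Q² (M(Q) = Q² + Q = Q + Q²)
c(I) = 1 (c(I) = (2*I)/((2*I)) = (2*I)*(1/(2*I)) = 1)
D(O, a) = 1/(O*(1 + O))
36357/D(98, 268) = 36357/((1/(98*(1 + 98)))) = 36357/(((1/98)/99)) = 36357/(((1/98)*(1/99))) = 36357/(1/9702) = 36357*9702 = 352735614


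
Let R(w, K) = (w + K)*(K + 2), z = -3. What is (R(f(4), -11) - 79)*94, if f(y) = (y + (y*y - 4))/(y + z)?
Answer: -11656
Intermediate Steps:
f(y) = (-4 + y + y²)/(-3 + y) (f(y) = (y + (y*y - 4))/(y - 3) = (y + (y² - 4))/(-3 + y) = (y + (-4 + y²))/(-3 + y) = (-4 + y + y²)/(-3 + y))
R(w, K) = (2 + K)*(K + w) (R(w, K) = (K + w)*(2 + K) = (2 + K)*(K + w))
(R(f(4), -11) - 79)*94 = (((-11)² + 2*(-11) + 2*((-4 + 4 + 4²)/(-3 + 4)) - 11*(-4 + 4 + 4²)/(-3 + 4)) - 79)*94 = ((121 - 22 + 2*((-4 + 4 + 16)/1) - 11*(-4 + 4 + 16)/1) - 79)*94 = ((121 - 22 + 2*(1*16) - 11*16) - 79)*94 = ((121 - 22 + 2*16 - 11*16) - 79)*94 = ((121 - 22 + 32 - 176) - 79)*94 = (-45 - 79)*94 = -124*94 = -11656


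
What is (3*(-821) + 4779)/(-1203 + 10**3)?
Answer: -2316/203 ≈ -11.409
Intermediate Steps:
(3*(-821) + 4779)/(-1203 + 10**3) = (-2463 + 4779)/(-1203 + 1000) = 2316/(-203) = 2316*(-1/203) = -2316/203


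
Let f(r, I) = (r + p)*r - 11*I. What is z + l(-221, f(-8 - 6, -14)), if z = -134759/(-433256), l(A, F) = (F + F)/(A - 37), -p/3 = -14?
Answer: 120498839/55890024 ≈ 2.1560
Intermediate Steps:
p = 42 (p = -3*(-14) = 42)
f(r, I) = -11*I + r*(42 + r) (f(r, I) = (r + 42)*r - 11*I = (42 + r)*r - 11*I = r*(42 + r) - 11*I = -11*I + r*(42 + r))
l(A, F) = 2*F/(-37 + A) (l(A, F) = (2*F)/(-37 + A) = 2*F/(-37 + A))
z = 134759/433256 (z = -134759*(-1/433256) = 134759/433256 ≈ 0.31104)
z + l(-221, f(-8 - 6, -14)) = 134759/433256 + 2*((-8 - 6)² - 11*(-14) + 42*(-8 - 6))/(-37 - 221) = 134759/433256 + 2*((-14)² + 154 + 42*(-14))/(-258) = 134759/433256 + 2*(196 + 154 - 588)*(-1/258) = 134759/433256 + 2*(-238)*(-1/258) = 134759/433256 + 238/129 = 120498839/55890024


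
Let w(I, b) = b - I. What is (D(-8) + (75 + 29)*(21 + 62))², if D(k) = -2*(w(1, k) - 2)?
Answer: 74891716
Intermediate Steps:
D(k) = 6 - 2*k (D(k) = -2*((k - 1*1) - 2) = -2*((k - 1) - 2) = -2*((-1 + k) - 2) = -2*(-3 + k) = 6 - 2*k)
(D(-8) + (75 + 29)*(21 + 62))² = ((6 - 2*(-8)) + (75 + 29)*(21 + 62))² = ((6 + 16) + 104*83)² = (22 + 8632)² = 8654² = 74891716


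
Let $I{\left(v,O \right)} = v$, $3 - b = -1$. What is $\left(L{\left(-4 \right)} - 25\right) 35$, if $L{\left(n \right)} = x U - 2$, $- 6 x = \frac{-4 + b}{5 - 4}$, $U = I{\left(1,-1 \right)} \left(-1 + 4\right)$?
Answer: $-945$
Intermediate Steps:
$b = 4$ ($b = 3 - -1 = 3 + 1 = 4$)
$U = 3$ ($U = 1 \left(-1 + 4\right) = 1 \cdot 3 = 3$)
$x = 0$ ($x = - \frac{\left(-4 + 4\right) \frac{1}{5 - 4}}{6} = - \frac{0 \cdot 1^{-1}}{6} = - \frac{0 \cdot 1}{6} = \left(- \frac{1}{6}\right) 0 = 0$)
$L{\left(n \right)} = -2$ ($L{\left(n \right)} = 0 \cdot 3 - 2 = 0 - 2 = -2$)
$\left(L{\left(-4 \right)} - 25\right) 35 = \left(-2 - 25\right) 35 = \left(-27\right) 35 = -945$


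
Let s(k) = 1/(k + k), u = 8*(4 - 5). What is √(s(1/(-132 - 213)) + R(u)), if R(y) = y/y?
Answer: 7*I*√14/2 ≈ 13.096*I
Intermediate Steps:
u = -8 (u = 8*(-1) = -8)
R(y) = 1
s(k) = 1/(2*k)
√(s(1/(-132 - 213)) + R(u)) = √(1/(2*(1/(-132 - 213))) + 1) = √(1/(2*(1/(-345))) + 1) = √(1/(2*(-1/345)) + 1) = √((½)*(-345) + 1) = √(-345/2 + 1) = √(-343/2) = 7*I*√14/2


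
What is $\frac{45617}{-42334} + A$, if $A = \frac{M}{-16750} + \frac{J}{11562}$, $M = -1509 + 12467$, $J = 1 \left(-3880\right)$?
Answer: $- \frac{4237299941941}{2049637652250} \approx -2.0673$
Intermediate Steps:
$J = -3880$
$M = 10958$
$A = - \frac{47921599}{48415875}$ ($A = \frac{10958}{-16750} - \frac{3880}{11562} = 10958 \left(- \frac{1}{16750}\right) - \frac{1940}{5781} = - \frac{5479}{8375} - \frac{1940}{5781} = - \frac{47921599}{48415875} \approx -0.98979$)
$\frac{45617}{-42334} + A = \frac{45617}{-42334} - \frac{47921599}{48415875} = 45617 \left(- \frac{1}{42334}\right) - \frac{47921599}{48415875} = - \frac{45617}{42334} - \frac{47921599}{48415875} = - \frac{4237299941941}{2049637652250}$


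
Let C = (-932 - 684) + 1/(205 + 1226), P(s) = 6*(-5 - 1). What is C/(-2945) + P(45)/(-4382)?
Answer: 1028506771/1846704069 ≈ 0.55694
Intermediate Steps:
P(s) = -36 (P(s) = 6*(-6) = -36)
C = -2312495/1431 (C = -1616 + 1/1431 = -2312495/1431 ≈ -1616.0)
C/(-2945) + P(45)/(-4382) = -2312495/1431/(-2945) - 36/(-4382) = -2312495/1431*(-1/2945) - 36*(-1/4382) = 462499/842859 + 18/2191 = 1028506771/1846704069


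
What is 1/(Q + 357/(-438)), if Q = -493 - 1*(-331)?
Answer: -146/23771 ≈ -0.0061419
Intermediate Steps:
Q = -162 (Q = -493 + 331 = -162)
1/(Q + 357/(-438)) = 1/(-162 + 357/(-438)) = 1/(-162 + 357*(-1/438)) = 1/(-162 - 119/146) = 1/(-23771/146) = -146/23771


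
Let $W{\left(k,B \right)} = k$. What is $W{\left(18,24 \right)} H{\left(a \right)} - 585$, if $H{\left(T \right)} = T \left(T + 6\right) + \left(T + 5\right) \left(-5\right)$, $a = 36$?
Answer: $22941$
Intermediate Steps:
$H{\left(T \right)} = -25 - 5 T + T \left(6 + T\right)$ ($H{\left(T \right)} = T \left(6 + T\right) + \left(5 + T\right) \left(-5\right) = T \left(6 + T\right) - \left(25 + 5 T\right) = -25 - 5 T + T \left(6 + T\right)$)
$W{\left(18,24 \right)} H{\left(a \right)} - 585 = 18 \left(-25 + 36 + 36^{2}\right) - 585 = 18 \left(-25 + 36 + 1296\right) - 585 = 18 \cdot 1307 - 585 = 23526 - 585 = 22941$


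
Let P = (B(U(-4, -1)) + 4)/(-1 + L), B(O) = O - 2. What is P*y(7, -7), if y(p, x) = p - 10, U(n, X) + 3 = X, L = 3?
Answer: 3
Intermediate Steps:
U(n, X) = -3 + X
B(O) = -2 + O
y(p, x) = -10 + p
P = -1 (P = ((-2 + (-3 - 1)) + 4)/(-1 + 3) = ((-2 - 4) + 4)/2 = (-6 + 4)*(½) = -2*½ = -1)
P*y(7, -7) = -(-10 + 7) = -1*(-3) = 3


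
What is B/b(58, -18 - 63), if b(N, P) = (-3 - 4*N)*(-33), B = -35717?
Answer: -3247/705 ≈ -4.6057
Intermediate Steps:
b(N, P) = 99 + 132*N
B/b(58, -18 - 63) = -35717/(99 + 132*58) = -35717/(99 + 7656) = -35717/7755 = -35717*1/7755 = -3247/705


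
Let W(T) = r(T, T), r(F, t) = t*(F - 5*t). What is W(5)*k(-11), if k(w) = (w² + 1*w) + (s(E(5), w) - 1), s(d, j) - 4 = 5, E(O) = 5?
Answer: -11800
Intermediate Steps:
s(d, j) = 9 (s(d, j) = 4 + 5 = 9)
W(T) = -4*T² (W(T) = T*(T - 5*T) = T*(-4*T) = -4*T²)
k(w) = 8 + w + w² (k(w) = (w² + 1*w) + (9 - 1) = (w² + w) + 8 = (w + w²) + 8 = 8 + w + w²)
W(5)*k(-11) = (-4*5²)*(8 - 11 + (-11)²) = (-4*25)*(8 - 11 + 121) = -100*118 = -11800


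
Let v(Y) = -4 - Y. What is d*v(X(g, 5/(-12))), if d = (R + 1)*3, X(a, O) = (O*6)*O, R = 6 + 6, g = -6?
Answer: -1573/8 ≈ -196.63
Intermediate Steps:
R = 12
X(a, O) = 6*O² (X(a, O) = (6*O)*O = 6*O²)
d = 39 (d = (12 + 1)*3 = 13*3 = 39)
d*v(X(g, 5/(-12))) = 39*(-4 - 6*(5/(-12))²) = 39*(-4 - 6*(5*(-1/12))²) = 39*(-4 - 6*(-5/12)²) = 39*(-4 - 6*25/144) = 39*(-4 - 1*25/24) = 39*(-4 - 25/24) = 39*(-121/24) = -1573/8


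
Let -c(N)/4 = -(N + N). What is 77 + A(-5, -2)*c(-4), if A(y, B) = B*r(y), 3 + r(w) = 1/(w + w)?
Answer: -607/5 ≈ -121.40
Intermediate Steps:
r(w) = -3 + 1/(2*w) (r(w) = -3 + 1/(w + w) = -3 + 1/(2*w))
c(N) = 8*N (c(N) = -(-4)*(N + N) = -(-4)*2*N = -(-8)*N = 8*N)
A(y, B) = B*(-3 + 1/(2*y))
77 + A(-5, -2)*c(-4) = 77 + (-3*(-2) + (½)*(-2)/(-5))*(8*(-4)) = 77 + (6 + (½)*(-2)*(-⅕))*(-32) = 77 + (6 + ⅕)*(-32) = 77 + (31/5)*(-32) = 77 - 992/5 = -607/5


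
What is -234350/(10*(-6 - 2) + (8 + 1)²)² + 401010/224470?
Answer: -5260414349/22447 ≈ -2.3435e+5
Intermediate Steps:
-234350/(10*(-6 - 2) + (8 + 1)²)² + 401010/224470 = -234350/(10*(-8) + 9²)² + 401010*(1/224470) = -234350/(-80 + 81)² + 40101/22447 = -234350/(1²) + 40101/22447 = -234350/1 + 40101/22447 = -234350*1 + 40101/22447 = -234350 + 40101/22447 = -5260414349/22447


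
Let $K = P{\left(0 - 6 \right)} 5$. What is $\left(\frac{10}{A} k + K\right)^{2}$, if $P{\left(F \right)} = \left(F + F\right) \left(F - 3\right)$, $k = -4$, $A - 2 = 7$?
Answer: $\frac{23232400}{81} \approx 2.8682 \cdot 10^{5}$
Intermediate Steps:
$A = 9$ ($A = 2 + 7 = 9$)
$P{\left(F \right)} = 2 F \left(-3 + F\right)$
$K = 540$ ($K = 2 \left(0 - 6\right) \left(-3 + \left(0 - 6\right)\right) 5 = 2 \left(-6\right) \left(-3 - 6\right) 5 = 2 \left(-6\right) \left(-9\right) 5 = 108 \cdot 5 = 540$)
$\left(\frac{10}{A} k + K\right)^{2} = \left(\frac{10}{9} \left(-4\right) + 540\right)^{2} = \left(- \frac{40}{9} + 540\right)^{2} = \left(\frac{4820}{9}\right)^{2} = \frac{23232400}{81}$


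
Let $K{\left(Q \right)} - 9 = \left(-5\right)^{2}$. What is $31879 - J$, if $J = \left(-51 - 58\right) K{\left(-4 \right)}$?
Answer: $35585$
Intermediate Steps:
$K{\left(Q \right)} = 34$ ($K{\left(Q \right)} = 9 + \left(-5\right)^{2} = 9 + 25 = 34$)
$J = -3706$ ($J = \left(-51 - 58\right) 34 = \left(-109\right) 34 = -3706$)
$31879 - J = 31879 - -3706 = 31879 + 3706 = 35585$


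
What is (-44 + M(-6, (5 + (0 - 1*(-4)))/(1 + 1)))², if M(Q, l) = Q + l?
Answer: 8281/4 ≈ 2070.3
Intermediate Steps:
(-44 + M(-6, (5 + (0 - 1*(-4)))/(1 + 1)))² = (-44 + (-6 + (5 + (0 - 1*(-4)))/(1 + 1)))² = (-44 + (-6 + (5 + (0 + 4))/2))² = (-44 + (-6 + (5 + 4)*(½)))² = (-44 + (-6 + 9*(½)))² = (-44 + (-6 + 9/2))² = (-44 - 3/2)² = (-91/2)² = 8281/4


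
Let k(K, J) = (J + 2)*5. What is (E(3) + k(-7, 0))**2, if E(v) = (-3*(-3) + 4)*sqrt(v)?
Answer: 607 + 260*sqrt(3) ≈ 1057.3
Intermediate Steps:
k(K, J) = 10 + 5*J (k(K, J) = (2 + J)*5 = 10 + 5*J)
E(v) = 13*sqrt(v) (E(v) = (9 + 4)*sqrt(v) = 13*sqrt(v))
(E(3) + k(-7, 0))**2 = (13*sqrt(3) + (10 + 5*0))**2 = (13*sqrt(3) + (10 + 0))**2 = (13*sqrt(3) + 10)**2 = (10 + 13*sqrt(3))**2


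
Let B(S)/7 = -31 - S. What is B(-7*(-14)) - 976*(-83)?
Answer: 80105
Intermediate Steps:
B(S) = -217 - 7*S (B(S) = 7*(-31 - S) = -217 - 7*S)
B(-7*(-14)) - 976*(-83) = (-217 - (-49)*(-14)) - 976*(-83) = (-217 - 7*98) - 1*(-81008) = (-217 - 686) + 81008 = -903 + 81008 = 80105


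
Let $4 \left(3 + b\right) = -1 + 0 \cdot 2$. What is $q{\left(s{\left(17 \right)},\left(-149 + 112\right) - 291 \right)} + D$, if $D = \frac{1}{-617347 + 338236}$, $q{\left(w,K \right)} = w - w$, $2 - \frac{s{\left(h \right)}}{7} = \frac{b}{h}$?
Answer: $- \frac{1}{279111} \approx -3.5828 \cdot 10^{-6}$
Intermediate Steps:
$b = - \frac{13}{4}$ ($b = -3 + \frac{-1 + 0 \cdot 2}{4} = -3 + \frac{-1 + 0}{4} = -3 + \frac{1}{4} \left(-1\right) = -3 - \frac{1}{4} = - \frac{13}{4} \approx -3.25$)
$s{\left(h \right)} = 14 + \frac{91}{4 h}$ ($s{\left(h \right)} = 14 - 7 \left(- \frac{13}{4 h}\right) = 14 + \frac{91}{4 h}$)
$q{\left(w,K \right)} = 0$
$D = - \frac{1}{279111}$ ($D = \frac{1}{-279111} = - \frac{1}{279111} \approx -3.5828 \cdot 10^{-6}$)
$q{\left(s{\left(17 \right)},\left(-149 + 112\right) - 291 \right)} + D = 0 - \frac{1}{279111} = - \frac{1}{279111}$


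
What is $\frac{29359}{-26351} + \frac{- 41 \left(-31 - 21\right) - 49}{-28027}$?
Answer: $- \frac{877733826}{738539477} \approx -1.1885$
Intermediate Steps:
$\frac{29359}{-26351} + \frac{- 41 \left(-31 - 21\right) - 49}{-28027} = 29359 \left(- \frac{1}{26351}\right) + \left(\left(-41\right) \left(-52\right) - 49\right) \left(- \frac{1}{28027}\right) = - \frac{29359}{26351} + \left(2132 - 49\right) \left(- \frac{1}{28027}\right) = - \frac{29359}{26351} + 2083 \left(- \frac{1}{28027}\right) = - \frac{29359}{26351} - \frac{2083}{28027} = - \frac{877733826}{738539477}$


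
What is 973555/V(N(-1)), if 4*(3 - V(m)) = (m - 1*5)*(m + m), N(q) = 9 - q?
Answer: -88505/2 ≈ -44253.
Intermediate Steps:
V(m) = 3 - m*(-5 + m)/2 (V(m) = 3 - (m - 1*5)*(m + m)/4 = 3 - (m - 5)*2*m/4 = 3 - (-5 + m)*2*m/4 = 3 - m*(-5 + m)/2)
973555/V(N(-1)) = 973555/(3 - (9 - 1*(-1))²/2 + 5*(9 - 1*(-1))/2) = 973555/(3 - (9 + 1)²/2 + 5*(9 + 1)/2) = 973555/(3 - ½*10² + (5/2)*10) = 973555/(3 - ½*100 + 25) = 973555/(3 - 50 + 25) = 973555/(-22) = 973555*(-1/22) = -88505/2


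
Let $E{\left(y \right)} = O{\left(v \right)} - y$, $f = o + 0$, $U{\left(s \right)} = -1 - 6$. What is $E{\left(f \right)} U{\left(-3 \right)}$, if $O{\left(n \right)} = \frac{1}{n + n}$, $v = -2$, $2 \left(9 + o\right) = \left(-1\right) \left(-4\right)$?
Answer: $- \frac{189}{4} \approx -47.25$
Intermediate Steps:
$o = -7$ ($o = -9 + \frac{\left(-1\right) \left(-4\right)}{2} = -9 + \frac{1}{2} \cdot 4 = -9 + 2 = -7$)
$U{\left(s \right)} = -7$ ($U{\left(s \right)} = -1 - 6 = -7$)
$f = -7$ ($f = -7 + 0 = -7$)
$O{\left(n \right)} = \frac{1}{2 n}$
$E{\left(y \right)} = - \frac{1}{4} - y$ ($E{\left(y \right)} = \frac{1}{2 \left(-2\right)} - y = \frac{1}{2} \left(- \frac{1}{2}\right) - y = - \frac{1}{4} - y$)
$E{\left(f \right)} U{\left(-3 \right)} = \left(- \frac{1}{4} - -7\right) \left(-7\right) = \left(- \frac{1}{4} + 7\right) \left(-7\right) = \frac{27}{4} \left(-7\right) = - \frac{189}{4}$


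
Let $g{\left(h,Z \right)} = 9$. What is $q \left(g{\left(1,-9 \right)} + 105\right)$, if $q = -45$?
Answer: $-5130$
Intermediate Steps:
$q \left(g{\left(1,-9 \right)} + 105\right) = - 45 \left(9 + 105\right) = \left(-45\right) 114 = -5130$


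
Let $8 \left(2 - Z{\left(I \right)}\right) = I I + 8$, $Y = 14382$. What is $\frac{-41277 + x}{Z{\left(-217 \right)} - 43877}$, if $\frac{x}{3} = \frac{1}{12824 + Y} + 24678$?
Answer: $- \frac{1188249260}{1805104497} \approx -0.65827$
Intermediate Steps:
$x = \frac{2014169007}{27206}$ ($x = 3 \left(\frac{1}{12824 + 14382} + 24678\right) = 3 \left(\frac{1}{27206} + 24678\right) = 3 \cdot \frac{671389669}{27206} = \frac{2014169007}{27206} \approx 74034.0$)
$Z{\left(I \right)} = 1 - \frac{I^{2}}{8}$ ($Z{\left(I \right)} = 2 - \frac{I I + 8}{8} = 2 - \frac{I^{2} + 8}{8} = 2 - \frac{8 + I^{2}}{8} = 2 - \left(1 + \frac{I^{2}}{8}\right) = 1 - \frac{I^{2}}{8}$)
$\frac{-41277 + x}{Z{\left(-217 \right)} - 43877} = \frac{-41277 + \frac{2014169007}{27206}}{\left(1 - \frac{\left(-217\right)^{2}}{8}\right) - 43877} = \frac{891186945}{27206 \left(\left(1 - \frac{47089}{8}\right) - 43877\right)} = \frac{891186945}{27206 \left(- \frac{47081}{8} - 43877\right)} = \frac{891186945}{27206 \left(- \frac{398097}{8}\right)} = \frac{891186945}{27206} \left(- \frac{8}{398097}\right) = - \frac{1188249260}{1805104497}$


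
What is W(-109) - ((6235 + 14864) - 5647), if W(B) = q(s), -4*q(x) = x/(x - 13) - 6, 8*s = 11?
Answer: -5747575/372 ≈ -15450.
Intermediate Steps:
s = 11/8 (s = (⅛)*11 = 11/8 ≈ 1.3750)
q(x) = 3/2 - x/(4*(-13 + x)) (q(x) = -(x/(x - 13) - 6)/4 = -(x/(-13 + x) - 6)/4 = -(-6 + x/(-13 + x))/4 = 3/2 - x/(4*(-13 + x)))
W(B) = 569/372 (W(B) = (-78 + 5*(11/8))/(4*(-13 + 11/8)) = (-78 + 55/8)/(4*(-93/8)) = (¼)*(-8/93)*(-569/8) = 569/372)
W(-109) - ((6235 + 14864) - 5647) = 569/372 - ((6235 + 14864) - 5647) = 569/372 - (21099 - 5647) = 569/372 - 1*15452 = 569/372 - 15452 = -5747575/372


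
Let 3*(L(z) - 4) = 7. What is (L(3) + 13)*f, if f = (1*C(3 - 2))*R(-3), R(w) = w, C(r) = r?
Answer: -58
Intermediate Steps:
L(z) = 19/3 (L(z) = 4 + (⅓)*7 = 4 + 7/3 = 19/3)
f = -3 (f = (1*(3 - 2))*(-3) = (1*1)*(-3) = 1*(-3) = -3)
(L(3) + 13)*f = (19/3 + 13)*(-3) = (58/3)*(-3) = -58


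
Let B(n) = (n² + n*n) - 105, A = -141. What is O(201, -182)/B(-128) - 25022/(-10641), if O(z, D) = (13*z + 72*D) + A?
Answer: 704158474/347566983 ≈ 2.0260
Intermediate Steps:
O(z, D) = -141 + 13*z + 72*D (O(z, D) = (13*z + 72*D) - 141 = -141 + 13*z + 72*D)
B(n) = -105 + 2*n² (B(n) = (n² + n²) - 105 = 2*n² - 105 = -105 + 2*n²)
O(201, -182)/B(-128) - 25022/(-10641) = (-141 + 13*201 + 72*(-182))/(-105 + 2*(-128)²) - 25022/(-10641) = (-141 + 2613 - 13104)/(-105 + 2*16384) - 25022*(-1/10641) = -10632/(-105 + 32768) + 25022/10641 = -10632/32663 + 25022/10641 = 704158474/347566983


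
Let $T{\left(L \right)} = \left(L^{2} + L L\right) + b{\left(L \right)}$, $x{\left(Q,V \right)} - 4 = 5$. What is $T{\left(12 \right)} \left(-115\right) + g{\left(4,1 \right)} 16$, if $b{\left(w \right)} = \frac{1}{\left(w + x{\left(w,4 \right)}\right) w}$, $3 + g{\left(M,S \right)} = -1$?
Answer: $- \frac{8362483}{252} \approx -33184.0$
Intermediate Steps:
$x{\left(Q,V \right)} = 9$ ($x{\left(Q,V \right)} = 4 + 5 = 9$)
$g{\left(M,S \right)} = -4$ ($g{\left(M,S \right)} = -3 - 1 = -4$)
$b{\left(w \right)} = \frac{1}{w \left(9 + w\right)}$ ($b{\left(w \right)} = \frac{1}{\left(w + 9\right) w} = \frac{1}{\left(9 + w\right) w} = \frac{1}{w \left(9 + w\right)}$)
$T{\left(L \right)} = 2 L^{2} + \frac{1}{L \left(9 + L\right)}$ ($T{\left(L \right)} = \left(L^{2} + L L\right) + \frac{1}{L \left(9 + L\right)} = \left(L^{2} + L^{2}\right) + \frac{1}{L \left(9 + L\right)} = 2 L^{2} + \frac{1}{L \left(9 + L\right)}$)
$T{\left(12 \right)} \left(-115\right) + g{\left(4,1 \right)} 16 = \frac{1 + 2 \cdot 12^{3} \left(9 + 12\right)}{12 \left(9 + 12\right)} \left(-115\right) - 64 = \frac{1 + 2 \cdot 1728 \cdot 21}{12 \cdot 21} \left(-115\right) - 64 = \frac{1}{12} \cdot \frac{1}{21} \left(1 + 72576\right) \left(-115\right) - 64 = \frac{1}{12} \cdot \frac{1}{21} \cdot 72577 \left(-115\right) - 64 = \frac{72577}{252} \left(-115\right) - 64 = - \frac{8346355}{252} - 64 = - \frac{8362483}{252}$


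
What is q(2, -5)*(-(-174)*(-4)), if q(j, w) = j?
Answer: -1392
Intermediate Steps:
q(2, -5)*(-(-174)*(-4)) = 2*(-(-174)*(-4)) = 2*(-58*12) = 2*(-696) = -1392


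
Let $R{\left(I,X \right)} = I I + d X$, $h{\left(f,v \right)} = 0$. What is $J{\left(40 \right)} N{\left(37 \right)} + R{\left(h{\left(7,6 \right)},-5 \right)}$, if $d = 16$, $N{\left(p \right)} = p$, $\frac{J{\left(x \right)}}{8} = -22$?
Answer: $-6592$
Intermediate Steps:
$J{\left(x \right)} = -176$ ($J{\left(x \right)} = 8 \left(-22\right) = -176$)
$R{\left(I,X \right)} = I^{2} + 16 X$ ($R{\left(I,X \right)} = I I + 16 X = I^{2} + 16 X$)
$J{\left(40 \right)} N{\left(37 \right)} + R{\left(h{\left(7,6 \right)},-5 \right)} = \left(-176\right) 37 + \left(0^{2} + 16 \left(-5\right)\right) = -6512 + \left(0 - 80\right) = -6512 - 80 = -6592$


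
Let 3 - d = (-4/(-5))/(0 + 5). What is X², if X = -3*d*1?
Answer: 45369/625 ≈ 72.590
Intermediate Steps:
d = 71/25 (d = 3 - (-4/(-5))/(0 + 5) = 3 - (-4*(-⅕))/5 = 3 - 4/(5*5) = 3 - 1*4/25 = 3 - 4/25 = 71/25 ≈ 2.8400)
X = -213/25 (X = -3*71/25*1 = -213/25*1 = -213/25 ≈ -8.5200)
X² = (-213/25)² = 45369/625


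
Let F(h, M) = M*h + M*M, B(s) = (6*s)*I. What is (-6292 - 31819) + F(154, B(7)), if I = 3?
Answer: -2831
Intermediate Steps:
B(s) = 18*s (B(s) = (6*s)*3 = 18*s)
F(h, M) = M² + M*h (F(h, M) = M*h + M² = M² + M*h)
(-6292 - 31819) + F(154, B(7)) = (-6292 - 31819) + (18*7)*(18*7 + 154) = -38111 + 126*(126 + 154) = -38111 + 126*280 = -38111 + 35280 = -2831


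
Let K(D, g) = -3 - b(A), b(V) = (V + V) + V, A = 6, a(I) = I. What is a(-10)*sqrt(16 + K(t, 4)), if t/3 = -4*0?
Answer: -10*I*sqrt(5) ≈ -22.361*I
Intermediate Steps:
b(V) = 3*V (b(V) = 2*V + V = 3*V)
t = 0 (t = 3*(-4*0) = 3*0 = 0)
K(D, g) = -21 (K(D, g) = -3 - 3*6 = -3 - 1*18 = -3 - 18 = -21)
a(-10)*sqrt(16 + K(t, 4)) = -10*sqrt(16 - 21) = -10*I*sqrt(5)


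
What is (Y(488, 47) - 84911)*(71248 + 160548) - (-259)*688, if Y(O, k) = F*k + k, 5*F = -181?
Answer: -100326676332/5 ≈ -2.0065e+10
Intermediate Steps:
F = -181/5 (F = (1/5)*(-181) = -181/5 ≈ -36.200)
Y(O, k) = -176*k/5 (Y(O, k) = -181*k/5 + k = -176*k/5)
(Y(488, 47) - 84911)*(71248 + 160548) - (-259)*688 = (-176/5*47 - 84911)*(71248 + 160548) - (-259)*688 = (-8272/5 - 84911)*231796 - 1*(-178192) = -432827/5*231796 + 178192 = -100327567292/5 + 178192 = -100326676332/5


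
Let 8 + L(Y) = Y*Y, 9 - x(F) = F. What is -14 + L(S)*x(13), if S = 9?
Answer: -306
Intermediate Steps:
x(F) = 9 - F
L(Y) = -8 + Y² (L(Y) = -8 + Y*Y = -8 + Y²)
-14 + L(S)*x(13) = -14 + (-8 + 9²)*(9 - 1*13) = -14 + (-8 + 81)*(9 - 13) = -14 + 73*(-4) = -14 - 292 = -306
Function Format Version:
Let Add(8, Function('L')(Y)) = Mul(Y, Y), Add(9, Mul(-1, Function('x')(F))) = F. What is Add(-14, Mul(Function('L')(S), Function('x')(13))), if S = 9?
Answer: -306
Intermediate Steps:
Function('x')(F) = Add(9, Mul(-1, F))
Function('L')(Y) = Add(-8, Pow(Y, 2)) (Function('L')(Y) = Add(-8, Mul(Y, Y)) = Add(-8, Pow(Y, 2)))
Add(-14, Mul(Function('L')(S), Function('x')(13))) = Add(-14, Mul(Add(-8, Pow(9, 2)), Add(9, Mul(-1, 13)))) = Add(-14, Mul(Add(-8, 81), Add(9, -13))) = Add(-14, Mul(73, -4)) = Add(-14, -292) = -306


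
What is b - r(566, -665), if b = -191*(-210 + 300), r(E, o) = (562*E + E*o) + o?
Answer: 41773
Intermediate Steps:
r(E, o) = o + 562*E + E*o
b = -17190 (b = -191*90 = -17190)
b - r(566, -665) = -17190 - (-665 + 562*566 + 566*(-665)) = -17190 - (-665 + 318092 - 376390) = -17190 - 1*(-58963) = -17190 + 58963 = 41773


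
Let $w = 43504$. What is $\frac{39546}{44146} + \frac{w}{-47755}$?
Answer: $- \frac{16004177}{1054096115} \approx -0.015183$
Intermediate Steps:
$\frac{39546}{44146} + \frac{w}{-47755} = \frac{39546}{44146} + \frac{43504}{-47755} = 39546 \cdot \frac{1}{44146} + 43504 \left(- \frac{1}{47755}\right) = \frac{19773}{22073} - \frac{43504}{47755} = - \frac{16004177}{1054096115}$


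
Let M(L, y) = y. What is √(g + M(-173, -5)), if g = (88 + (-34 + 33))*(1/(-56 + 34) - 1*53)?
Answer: I*√2236058/22 ≈ 67.97*I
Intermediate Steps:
g = -101529/22 (g = (88 - 1)*(1/(-22) - 53) = 87*(-1/22 - 53) = 87*(-1167/22) = -101529/22 ≈ -4615.0)
√(g + M(-173, -5)) = √(-101529/22 - 5) = √(-101639/22) = I*√2236058/22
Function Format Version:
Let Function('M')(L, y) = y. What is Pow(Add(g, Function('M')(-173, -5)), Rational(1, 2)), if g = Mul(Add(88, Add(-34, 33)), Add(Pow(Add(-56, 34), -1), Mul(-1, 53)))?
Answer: Mul(Rational(1, 22), I, Pow(2236058, Rational(1, 2))) ≈ Mul(67.970, I)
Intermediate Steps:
g = Rational(-101529, 22) (g = Mul(Add(88, -1), Add(Pow(-22, -1), -53)) = Mul(87, Add(Rational(-1, 22), -53)) = Mul(87, Rational(-1167, 22)) = Rational(-101529, 22) ≈ -4615.0)
Pow(Add(g, Function('M')(-173, -5)), Rational(1, 2)) = Pow(Add(Rational(-101529, 22), -5), Rational(1, 2)) = Pow(Rational(-101639, 22), Rational(1, 2)) = Mul(Rational(1, 22), I, Pow(2236058, Rational(1, 2)))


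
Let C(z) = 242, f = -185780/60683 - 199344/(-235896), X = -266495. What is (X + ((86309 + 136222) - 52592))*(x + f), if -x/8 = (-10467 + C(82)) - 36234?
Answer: -3057840714090686856/85207601 ≈ -3.5887e+10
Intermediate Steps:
f = -188856946/85207601 (f = -185780*1/60683 - 199344*(-1/235896) = -26540/8669 + 8306/9829 = -188856946/85207601 ≈ -2.2164)
x = 371672 (x = -8*((-10467 + 242) - 36234) = -8*(-10225 - 36234) = -8*(-46459) = 371672)
(X + ((86309 + 136222) - 52592))*(x + f) = (-266495 + ((86309 + 136222) - 52592))*(371672 - 188856946/85207601) = (-266495 + (222531 - 52592))*(31669090621926/85207601) = (-266495 + 169939)*(31669090621926/85207601) = -96556*31669090621926/85207601 = -3057840714090686856/85207601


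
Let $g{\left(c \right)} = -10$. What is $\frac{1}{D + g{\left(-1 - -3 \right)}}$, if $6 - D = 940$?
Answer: $- \frac{1}{944} \approx -0.0010593$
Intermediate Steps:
$D = -934$ ($D = 6 - 940 = -934$)
$\frac{1}{D + g{\left(-1 - -3 \right)}} = \frac{1}{-934 - 10} = \frac{1}{-944} = - \frac{1}{944}$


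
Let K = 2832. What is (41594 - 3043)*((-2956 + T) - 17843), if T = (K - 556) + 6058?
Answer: -480538215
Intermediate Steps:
T = 8334 (T = (2832 - 556) + 6058 = 2276 + 6058 = 8334)
(41594 - 3043)*((-2956 + T) - 17843) = (41594 - 3043)*((-2956 + 8334) - 17843) = 38551*(5378 - 17843) = 38551*(-12465) = -480538215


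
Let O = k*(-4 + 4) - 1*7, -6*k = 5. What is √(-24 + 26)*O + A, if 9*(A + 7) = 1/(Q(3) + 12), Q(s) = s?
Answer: -944/135 - 7*√2 ≈ -16.892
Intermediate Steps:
k = -⅚ (k = -⅙*5 = -⅚ ≈ -0.83333)
A = -944/135 (A = -7 + 1/(9*(3 + 12)) = -7 + (⅑)/15 = -7 + (⅑)*(1/15) = -7 + 1/135 = -944/135 ≈ -6.9926)
O = -7 (O = -5*(-4 + 4)/6 - 1*7 = -⅚*0 - 7 = 0 - 7 = -7)
√(-24 + 26)*O + A = √(-24 + 26)*(-7) - 944/135 = √2*(-7) - 944/135 = -7*√2 - 944/135 = -944/135 - 7*√2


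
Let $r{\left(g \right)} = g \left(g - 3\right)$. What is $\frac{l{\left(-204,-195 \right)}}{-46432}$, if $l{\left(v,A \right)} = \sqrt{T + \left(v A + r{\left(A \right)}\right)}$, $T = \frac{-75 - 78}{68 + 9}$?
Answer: $- \frac{9 \sqrt{5737809}}{3575264} \approx -0.0060299$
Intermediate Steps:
$r{\left(g \right)} = g \left(-3 + g\right)$
$T = - \frac{153}{77} \approx -1.987$
$l{\left(v,A \right)} = \sqrt{- \frac{153}{77} + A v + A \left(-3 + A\right)}$ ($l{\left(v,A \right)} = \sqrt{- \frac{153}{77} + \left(v A + A \left(-3 + A\right)\right)} = \sqrt{- \frac{153}{77} + \left(A v + A \left(-3 + A\right)\right)} = \sqrt{- \frac{153}{77} + A v + A \left(-3 + A\right)}$)
$\frac{l{\left(-204,-195 \right)}}{-46432} = \frac{\frac{1}{77} \sqrt{77} \sqrt{-153 + 77 \left(-195\right) \left(-204\right) + 77 \left(-195\right) \left(-3 - 195\right)}}{-46432} = \frac{\sqrt{77} \sqrt{-153 + 3063060 + 77 \left(-195\right) \left(-198\right)}}{77} \left(- \frac{1}{46432}\right) = \frac{\sqrt{77} \sqrt{-153 + 3063060 + 2972970}}{77} \left(- \frac{1}{46432}\right) = \frac{\sqrt{77} \sqrt{6035877}}{77} \left(- \frac{1}{46432}\right) = \frac{\sqrt{77} \cdot 9 \sqrt{74517}}{77} \left(- \frac{1}{46432}\right) = \frac{9 \sqrt{5737809}}{77} \left(- \frac{1}{46432}\right) = - \frac{9 \sqrt{5737809}}{3575264}$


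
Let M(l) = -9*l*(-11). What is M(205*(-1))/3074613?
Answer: -6765/1024871 ≈ -0.0066008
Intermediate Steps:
M(l) = 99*l
M(205*(-1))/3074613 = (99*(205*(-1)))/3074613 = (99*(-205))*(1/3074613) = -20295*1/3074613 = -6765/1024871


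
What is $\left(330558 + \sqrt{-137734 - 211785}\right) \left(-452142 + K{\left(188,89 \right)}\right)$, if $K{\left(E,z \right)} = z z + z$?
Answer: $-146811385656 - 444132 i \sqrt{349519} \approx -1.4681 \cdot 10^{11} - 2.6257 \cdot 10^{8} i$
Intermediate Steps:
$K{\left(E,z \right)} = z + z^{2}$ ($K{\left(E,z \right)} = z^{2} + z = z + z^{2}$)
$\left(330558 + \sqrt{-137734 - 211785}\right) \left(-452142 + K{\left(188,89 \right)}\right) = \left(330558 + \sqrt{-137734 - 211785}\right) \left(-452142 + 89 \left(1 + 89\right)\right) = \left(330558 + \sqrt{-349519}\right) \left(-452142 + 89 \cdot 90\right) = \left(330558 + i \sqrt{349519}\right) \left(-452142 + 8010\right) = \left(330558 + i \sqrt{349519}\right) \left(-444132\right) = -146811385656 - 444132 i \sqrt{349519}$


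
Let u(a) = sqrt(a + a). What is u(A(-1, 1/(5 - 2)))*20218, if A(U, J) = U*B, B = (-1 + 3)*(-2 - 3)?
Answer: 40436*sqrt(5) ≈ 90418.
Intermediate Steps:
B = -10 (B = 2*(-5) = -10)
A(U, J) = -10*U (A(U, J) = U*(-10) = -10*U)
u(a) = sqrt(2)*sqrt(a) (u(a) = sqrt(2*a) = sqrt(2)*sqrt(a))
u(A(-1, 1/(5 - 2)))*20218 = (sqrt(2)*sqrt(-10*(-1)))*20218 = (sqrt(2)*sqrt(10))*20218 = (2*sqrt(5))*20218 = 40436*sqrt(5)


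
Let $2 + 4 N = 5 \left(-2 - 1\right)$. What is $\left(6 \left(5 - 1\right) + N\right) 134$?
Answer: $\frac{5293}{2} \approx 2646.5$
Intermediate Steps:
$N = - \frac{17}{4}$ ($N = - \frac{1}{2} + \frac{5 \left(-2 - 1\right)}{4} = - \frac{1}{2} + \frac{5 \left(-3\right)}{4} = - \frac{1}{2} + \frac{1}{4} \left(-15\right) = - \frac{1}{2} - \frac{15}{4} = - \frac{17}{4} \approx -4.25$)
$\left(6 \left(5 - 1\right) + N\right) 134 = \left(6 \left(5 - 1\right) - \frac{17}{4}\right) 134 = \left(6 \cdot 4 - \frac{17}{4}\right) 134 = \left(24 - \frac{17}{4}\right) 134 = \frac{79}{4} \cdot 134 = \frac{5293}{2}$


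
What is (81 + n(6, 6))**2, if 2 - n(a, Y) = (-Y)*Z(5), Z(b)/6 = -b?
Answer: 9409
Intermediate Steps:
Z(b) = -6*b (Z(b) = 6*(-b) = -6*b)
n(a, Y) = 2 - 30*Y (n(a, Y) = 2 - (-Y)*(-6*5) = 2 - (-Y)*(-30) = 2 - 30*Y)
(81 + n(6, 6))**2 = (81 + (2 - 30*6))**2 = (81 + (2 - 180))**2 = (81 - 178)**2 = (-97)**2 = 9409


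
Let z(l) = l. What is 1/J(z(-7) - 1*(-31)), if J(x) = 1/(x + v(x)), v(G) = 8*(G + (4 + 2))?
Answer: 264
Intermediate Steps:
v(G) = 48 + 8*G (v(G) = 8*(G + 6) = 8*(6 + G) = 48 + 8*G)
J(x) = 1/(48 + 9*x) (J(x) = 1/(x + (48 + 8*x)) = 1/(48 + 9*x))
1/J(z(-7) - 1*(-31)) = 1/(1/(3*(16 + 3*(-7 - 1*(-31))))) = 1/(1/(3*(16 + 3*(-7 + 31)))) = 1/(1/(3*(16 + 3*24))) = 1/(1/(3*(16 + 72))) = 1/((1/3)/88) = 1/((1/3)*(1/88)) = 1/(1/264) = 264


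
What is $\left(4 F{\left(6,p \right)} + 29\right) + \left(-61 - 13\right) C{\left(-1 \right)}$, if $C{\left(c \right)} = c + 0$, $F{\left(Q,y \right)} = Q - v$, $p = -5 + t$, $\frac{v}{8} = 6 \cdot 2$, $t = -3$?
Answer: $-257$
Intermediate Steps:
$v = 96$ ($v = 8 \cdot 6 \cdot 2 = 8 \cdot 12 = 96$)
$p = -8$ ($p = -5 - 3 = -8$)
$F{\left(Q,y \right)} = -96 + Q$ ($F{\left(Q,y \right)} = Q - 96 = -96 + Q$)
$C{\left(c \right)} = c$
$\left(4 F{\left(6,p \right)} + 29\right) + \left(-61 - 13\right) C{\left(-1 \right)} = \left(4 \left(-96 + 6\right) + 29\right) + \left(-61 - 13\right) \left(-1\right) = \left(4 \left(-90\right) + 29\right) - -74 = \left(-360 + 29\right) + 74 = -331 + 74 = -257$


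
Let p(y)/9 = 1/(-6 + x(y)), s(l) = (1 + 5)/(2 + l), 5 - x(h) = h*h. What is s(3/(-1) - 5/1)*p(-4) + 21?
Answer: 366/17 ≈ 21.529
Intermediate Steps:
x(h) = 5 - h**2 (x(h) = 5 - h*h = 5 - h**2)
s(l) = 6/(2 + l)
p(y) = 9/(-1 - y**2) (p(y) = 9/(-6 + (5 - y**2)) = 9/(-1 - y**2))
s(3/(-1) - 5/1)*p(-4) + 21 = (6/(2 + (3/(-1) - 5/1)))*(-9/(1 + (-4)**2)) + 21 = (6/(2 + (3*(-1) - 5*1)))*(-9/(1 + 16)) + 21 = (6/(2 + (-3 - 5)))*(-9/17) + 21 = (6/(2 - 8))*(-9*1/17) + 21 = (6/(-6))*(-9/17) + 21 = (6*(-1/6))*(-9/17) + 21 = -1*(-9/17) + 21 = 9/17 + 21 = 366/17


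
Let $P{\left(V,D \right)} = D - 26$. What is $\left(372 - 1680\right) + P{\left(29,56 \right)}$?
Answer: $-1278$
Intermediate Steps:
$P{\left(V,D \right)} = -26 + D$
$\left(372 - 1680\right) + P{\left(29,56 \right)} = \left(372 - 1680\right) + \left(-26 + 56\right) = \left(372 - 1680\right) + 30 = -1308 + 30 = -1278$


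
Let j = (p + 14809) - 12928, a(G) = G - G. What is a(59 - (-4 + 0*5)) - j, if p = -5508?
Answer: 3627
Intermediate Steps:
a(G) = 0
j = -3627 (j = (-5508 + 14809) - 12928 = 9301 - 12928 = -3627)
a(59 - (-4 + 0*5)) - j = 0 - 1*(-3627) = 0 + 3627 = 3627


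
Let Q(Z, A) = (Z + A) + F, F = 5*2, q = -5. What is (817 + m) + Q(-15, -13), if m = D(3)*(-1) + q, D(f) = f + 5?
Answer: 786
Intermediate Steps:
D(f) = 5 + f
F = 10
Q(Z, A) = 10 + A + Z (Q(Z, A) = (Z + A) + 10 = (A + Z) + 10 = 10 + A + Z)
m = -13 (m = (5 + 3)*(-1) - 5 = 8*(-1) - 5 = -8 - 5 = -13)
(817 + m) + Q(-15, -13) = (817 - 13) + (10 - 13 - 15) = 804 - 18 = 786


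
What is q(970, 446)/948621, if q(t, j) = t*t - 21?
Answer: 940879/948621 ≈ 0.99184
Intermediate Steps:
q(t, j) = -21 + t**2 (q(t, j) = t**2 - 21 = -21 + t**2)
q(970, 446)/948621 = (-21 + 970**2)/948621 = (-21 + 940900)*(1/948621) = 940879*(1/948621) = 940879/948621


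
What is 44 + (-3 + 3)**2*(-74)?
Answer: 44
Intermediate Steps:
44 + (-3 + 3)**2*(-74) = 44 + 0**2*(-74) = 44 + 0*(-74) = 44 + 0 = 44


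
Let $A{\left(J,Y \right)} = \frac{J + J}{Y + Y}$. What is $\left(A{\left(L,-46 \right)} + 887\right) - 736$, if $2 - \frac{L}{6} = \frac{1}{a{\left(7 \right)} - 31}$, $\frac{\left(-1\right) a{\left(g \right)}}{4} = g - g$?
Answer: $\frac{107474}{713} \approx 150.73$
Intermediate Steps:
$a{\left(g \right)} = 0$ ($a{\left(g \right)} = - 4 \left(g - g\right) = \left(-4\right) 0 = 0$)
$L = \frac{378}{31}$ ($L = 12 - \frac{6}{0 - 31} = 12 - \frac{6}{-31} = 12 - - \frac{6}{31} = 12 + \frac{6}{31} = \frac{378}{31} \approx 12.194$)
$A{\left(J,Y \right)} = \frac{J}{Y}$ ($A{\left(J,Y \right)} = \frac{2 J}{2 Y} = 2 J \frac{1}{2 Y} = \frac{J}{Y}$)
$\left(A{\left(L,-46 \right)} + 887\right) - 736 = \left(\frac{378}{31 \left(-46\right)} + 887\right) - 736 = \left(\frac{378}{31} \left(- \frac{1}{46}\right) + 887\right) - 736 = \left(- \frac{189}{713} + 887\right) - 736 = \frac{632242}{713} - 736 = \frac{107474}{713}$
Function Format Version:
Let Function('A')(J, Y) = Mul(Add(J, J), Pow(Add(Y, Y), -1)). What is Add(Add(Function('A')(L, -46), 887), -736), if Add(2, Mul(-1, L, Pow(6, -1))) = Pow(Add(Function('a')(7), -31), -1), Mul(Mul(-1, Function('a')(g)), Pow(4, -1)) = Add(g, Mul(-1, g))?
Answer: Rational(107474, 713) ≈ 150.73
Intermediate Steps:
Function('a')(g) = 0 (Function('a')(g) = Mul(-4, Add(g, Mul(-1, g))) = Mul(-4, 0) = 0)
L = Rational(378, 31) (L = Add(12, Mul(-6, Pow(Add(0, -31), -1))) = Add(12, Mul(-6, Pow(-31, -1))) = Add(12, Mul(-6, Rational(-1, 31))) = Add(12, Rational(6, 31)) = Rational(378, 31) ≈ 12.194)
Function('A')(J, Y) = Mul(J, Pow(Y, -1)) (Function('A')(J, Y) = Mul(Mul(2, J), Pow(Mul(2, Y), -1)) = Mul(Mul(2, J), Mul(Rational(1, 2), Pow(Y, -1))) = Mul(J, Pow(Y, -1)))
Add(Add(Function('A')(L, -46), 887), -736) = Add(Add(Mul(Rational(378, 31), Pow(-46, -1)), 887), -736) = Add(Add(Mul(Rational(378, 31), Rational(-1, 46)), 887), -736) = Add(Add(Rational(-189, 713), 887), -736) = Add(Rational(632242, 713), -736) = Rational(107474, 713)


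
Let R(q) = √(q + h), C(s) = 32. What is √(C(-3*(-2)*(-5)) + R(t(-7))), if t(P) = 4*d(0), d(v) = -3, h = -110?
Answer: √(32 + I*√122) ≈ 5.7381 + 0.96245*I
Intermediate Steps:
t(P) = -12 (t(P) = 4*(-3) = -12)
R(q) = √(-110 + q) (R(q) = √(q - 110) = √(-110 + q))
√(C(-3*(-2)*(-5)) + R(t(-7))) = √(32 + √(-110 - 12)) = √(32 + √(-122)) = √(32 + I*√122)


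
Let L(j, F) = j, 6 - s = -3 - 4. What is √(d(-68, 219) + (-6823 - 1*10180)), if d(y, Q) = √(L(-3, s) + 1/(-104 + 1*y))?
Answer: √(-125754188 + 86*I*√22231)/86 ≈ 0.006648 + 130.4*I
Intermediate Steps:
s = 13 (s = 6 - (-3 - 4) = 6 - 1*(-7) = 6 + 7 = 13)
d(y, Q) = √(-3 + 1/(-104 + y)) (d(y, Q) = √(-3 + 1/(-104 + 1*y)) = √(-3 + 1/(-104 + y)))
√(d(-68, 219) + (-6823 - 1*10180)) = √(√((313 - 3*(-68))/(-104 - 68)) + (-6823 - 1*10180)) = √(√((313 + 204)/(-172)) + (-6823 - 10180)) = √(√(-1/172*517) - 17003) = √(√(-517/172) - 17003) = √(I*√22231/86 - 17003) = √(-17003 + I*√22231/86)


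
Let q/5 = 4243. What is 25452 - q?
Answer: 4237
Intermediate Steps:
q = 21215 (q = 5*4243 = 21215)
25452 - q = 25452 - 1*21215 = 25452 - 21215 = 4237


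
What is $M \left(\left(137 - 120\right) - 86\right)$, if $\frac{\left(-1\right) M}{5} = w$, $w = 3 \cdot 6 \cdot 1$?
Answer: $6210$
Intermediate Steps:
$w = 18$ ($w = 18 \cdot 1 = 18$)
$M = -90$ ($M = \left(-5\right) 18 = -90$)
$M \left(\left(137 - 120\right) - 86\right) = - 90 \left(\left(137 - 120\right) - 86\right) = - 90 \left(17 - 86\right) = \left(-90\right) \left(-69\right) = 6210$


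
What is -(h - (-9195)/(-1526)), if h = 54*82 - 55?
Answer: -6664003/1526 ≈ -4367.0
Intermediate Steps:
h = 4373 (h = 4428 - 55 = 4373)
-(h - (-9195)/(-1526)) = -(4373 - (-9195)/(-1526)) = -(4373 - (-9195)*(-1)/1526) = -(4373 - 1*9195/1526) = -(4373 - 9195/1526) = -1*6664003/1526 = -6664003/1526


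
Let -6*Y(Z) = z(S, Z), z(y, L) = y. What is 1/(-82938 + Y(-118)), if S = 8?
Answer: -3/248818 ≈ -1.2057e-5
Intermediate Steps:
Y(Z) = -4/3 (Y(Z) = -1/6*8 = -4/3)
1/(-82938 + Y(-118)) = 1/(-82938 - 4/3) = 1/(-248818/3) = -3/248818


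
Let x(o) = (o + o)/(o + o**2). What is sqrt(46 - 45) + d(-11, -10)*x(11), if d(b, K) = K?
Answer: -2/3 ≈ -0.66667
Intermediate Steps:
x(o) = 2*o/(o + o**2) (x(o) = (2*o)/(o + o**2) = 2*o/(o + o**2))
sqrt(46 - 45) + d(-11, -10)*x(11) = sqrt(46 - 45) - 20/(1 + 11) = sqrt(1) - 20/12 = 1 - 20/12 = 1 - 10*1/6 = 1 - 5/3 = -2/3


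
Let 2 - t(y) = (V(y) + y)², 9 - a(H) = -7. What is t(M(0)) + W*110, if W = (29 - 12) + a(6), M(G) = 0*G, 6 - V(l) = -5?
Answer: 3511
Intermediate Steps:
a(H) = 16 (a(H) = 9 - 1*(-7) = 9 + 7 = 16)
V(l) = 11 (V(l) = 6 - 1*(-5) = 6 + 5 = 11)
M(G) = 0
W = 33 (W = (29 - 12) + 16 = 17 + 16 = 33)
t(y) = 2 - (11 + y)²
t(M(0)) + W*110 = (2 - (11 + 0)²) + 33*110 = (2 - 1*11²) + 3630 = (2 - 1*121) + 3630 = (2 - 121) + 3630 = -119 + 3630 = 3511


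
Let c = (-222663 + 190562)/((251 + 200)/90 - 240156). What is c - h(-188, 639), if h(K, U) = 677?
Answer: -14629510663/21613589 ≈ -676.87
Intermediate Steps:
c = 2889090/21613589 (c = -32101/((1/90)*451 - 240156) = -32101/(451/90 - 240156) = -32101/(-21613589/90) = -32101*(-90/21613589) = 2889090/21613589 ≈ 0.13367)
c - h(-188, 639) = 2889090/21613589 - 1*677 = 2889090/21613589 - 677 = -14629510663/21613589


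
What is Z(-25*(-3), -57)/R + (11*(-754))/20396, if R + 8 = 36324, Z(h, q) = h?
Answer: -74918801/185175284 ≈ -0.40458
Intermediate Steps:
R = 36316 (R = -8 + 36324 = 36316)
Z(-25*(-3), -57)/R + (11*(-754))/20396 = -25*(-3)/36316 + (11*(-754))/20396 = 75*(1/36316) - 8294*1/20396 = 75/36316 - 4147/10198 = -74918801/185175284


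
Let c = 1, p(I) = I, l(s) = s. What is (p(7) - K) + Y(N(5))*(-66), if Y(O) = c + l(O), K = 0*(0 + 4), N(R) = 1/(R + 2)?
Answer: -479/7 ≈ -68.429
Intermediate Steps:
N(R) = 1/(2 + R)
K = 0 (K = 0*4 = 0)
Y(O) = 1 + O
(p(7) - K) + Y(N(5))*(-66) = (7 - 1*0) + (1 + 1/(2 + 5))*(-66) = (7 + 0) + (1 + 1/7)*(-66) = 7 + (1 + ⅐)*(-66) = 7 + (8/7)*(-66) = 7 - 528/7 = -479/7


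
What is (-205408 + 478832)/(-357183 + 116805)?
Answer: -136712/120189 ≈ -1.1375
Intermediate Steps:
(-205408 + 478832)/(-357183 + 116805) = 273424/(-240378) = 273424*(-1/240378) = -136712/120189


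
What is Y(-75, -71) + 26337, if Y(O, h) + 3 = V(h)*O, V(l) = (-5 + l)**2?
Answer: -406866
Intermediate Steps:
Y(O, h) = -3 + O*(-5 + h)**2 (Y(O, h) = -3 + (-5 + h)**2*O = -3 + O*(-5 + h)**2)
Y(-75, -71) + 26337 = (-3 - 75*(-5 - 71)**2) + 26337 = (-3 - 75*(-76)**2) + 26337 = (-3 - 75*5776) + 26337 = (-3 - 433200) + 26337 = -433203 + 26337 = -406866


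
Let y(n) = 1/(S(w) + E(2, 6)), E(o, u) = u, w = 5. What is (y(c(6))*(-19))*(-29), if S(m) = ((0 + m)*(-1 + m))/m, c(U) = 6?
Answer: 551/10 ≈ 55.100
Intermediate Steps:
S(m) = -1 + m (S(m) = (m*(-1 + m))/m = -1 + m)
y(n) = 1/10 (y(n) = 1/((-1 + 5) + 6) = 1/(4 + 6) = 1/10)
(y(c(6))*(-19))*(-29) = ((1/10)*(-19))*(-29) = -19/10*(-29) = 551/10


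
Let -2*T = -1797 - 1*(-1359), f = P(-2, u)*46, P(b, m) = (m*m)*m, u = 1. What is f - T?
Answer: -173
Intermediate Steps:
P(b, m) = m**3 (P(b, m) = m**2*m = m**3)
f = 46 (f = 1**3*46 = 1*46 = 46)
T = 219 (T = -(-1797 - 1*(-1359))/2 = -(-1797 + 1359)/2 = -1/2*(-438) = 219)
f - T = 46 - 1*219 = 46 - 219 = -173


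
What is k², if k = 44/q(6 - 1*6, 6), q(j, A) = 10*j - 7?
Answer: 1936/49 ≈ 39.510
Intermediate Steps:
q(j, A) = -7 + 10*j
k = -44/7 (k = 44/(-7 + 10*(6 - 1*6)) = 44/(-7 + 10*(6 - 6)) = 44/(-7 + 10*0) = 44/(-7 + 0) = 44/(-7) = 44*(-⅐) = -44/7 ≈ -6.2857)
k² = (-44/7)² = 1936/49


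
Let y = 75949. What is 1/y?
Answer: 1/75949 ≈ 1.3167e-5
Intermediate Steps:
1/y = 1/75949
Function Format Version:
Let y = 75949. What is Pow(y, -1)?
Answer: Rational(1, 75949) ≈ 1.3167e-5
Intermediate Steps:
Pow(y, -1) = Pow(75949, -1) = Rational(1, 75949)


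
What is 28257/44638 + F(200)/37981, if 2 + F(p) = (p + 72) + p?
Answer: 1094208977/1695395878 ≈ 0.64540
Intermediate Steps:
F(p) = 70 + 2*p (F(p) = -2 + ((p + 72) + p) = -2 + ((72 + p) + p) = -2 + (72 + 2*p) = 70 + 2*p)
28257/44638 + F(200)/37981 = 28257/44638 + (70 + 2*200)/37981 = 28257*(1/44638) + (70 + 400)*(1/37981) = 28257/44638 + 470*(1/37981) = 28257/44638 + 470/37981 = 1094208977/1695395878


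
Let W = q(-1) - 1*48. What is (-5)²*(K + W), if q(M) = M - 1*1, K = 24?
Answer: -650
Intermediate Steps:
q(M) = -1 + M (q(M) = M - 1 = -1 + M)
W = -50 (W = (-1 - 1) - 1*48 = -2 - 48 = -50)
(-5)²*(K + W) = (-5)²*(24 - 50) = 25*(-26) = -650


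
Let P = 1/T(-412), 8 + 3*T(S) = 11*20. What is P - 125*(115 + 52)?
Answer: -4425497/212 ≈ -20875.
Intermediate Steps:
T(S) = 212/3 (T(S) = -8/3 + (11*20)/3 = -8/3 + (⅓)*220 = -8/3 + 220/3 = 212/3)
P = 3/212 (P = 1/(212/3) = 3/212 ≈ 0.014151)
P - 125*(115 + 52) = 3/212 - 125*(115 + 52) = 3/212 - 125*167 = 3/212 - 1*20875 = 3/212 - 20875 = -4425497/212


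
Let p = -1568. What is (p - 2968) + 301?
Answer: -4235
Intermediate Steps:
(p - 2968) + 301 = (-1568 - 2968) + 301 = -4536 + 301 = -4235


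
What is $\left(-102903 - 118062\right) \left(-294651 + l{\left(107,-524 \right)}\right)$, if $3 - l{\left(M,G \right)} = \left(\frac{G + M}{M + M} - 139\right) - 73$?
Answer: $\frac{13922758715955}{214} \approx 6.506 \cdot 10^{10}$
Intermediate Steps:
$l{\left(M,G \right)} = 215 - \frac{G + M}{2 M}$ ($l{\left(M,G \right)} = 3 - \left(\left(\frac{G + M}{M + M} - 139\right) - 73\right) = 3 - \left(\left(\frac{G + M}{2 M} - 139\right) - 73\right) = 3 - \left(\left(-139 + \frac{G + M}{2 M}\right) - 73\right) = 3 - \left(-212 + \frac{G + M}{2 M}\right) = 3 + \left(212 - \frac{G + M}{2 M}\right) = 215 - \frac{G + M}{2 M}$)
$\left(-102903 - 118062\right) \left(-294651 + l{\left(107,-524 \right)}\right) = \left(-102903 - 118062\right) \left(-294651 + \frac{\left(-1\right) \left(-524\right) + 429 \cdot 107}{2 \cdot 107}\right) = - 220965 \left(-294651 + \frac{1}{2} \cdot \frac{1}{107} \left(524 + 45903\right)\right) = - 220965 \left(-294651 + \frac{1}{2} \cdot \frac{1}{107} \cdot 46427\right) = - 220965 \left(-294651 + \frac{46427}{214}\right) = \left(-220965\right) \left(- \frac{63008887}{214}\right) = \frac{13922758715955}{214}$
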